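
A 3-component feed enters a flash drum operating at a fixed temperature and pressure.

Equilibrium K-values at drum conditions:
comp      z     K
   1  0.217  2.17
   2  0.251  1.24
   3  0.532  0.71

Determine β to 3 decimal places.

Let β = V/F and solve Σ zᵢ(Kᵢ−1)/(1+β(Kᵢ−1)) = 0.
Check two-phase: ΣzᵢKᵢ = 1.160 > 1 and Σzᵢ/Kᵢ = 1.052 > 1, so g(0) = 0.160 > 0 and g(1) = -0.052 < 0.
Iterate (Newton) starting at β = 0.49:
  β = 0.490: g = 0.0354, g' = -0.192 → β = 0.674
  β = 0.674: g = 0.0020, g' = -0.173 → β = 0.686
Converged at β = 0.686.

β = 0.686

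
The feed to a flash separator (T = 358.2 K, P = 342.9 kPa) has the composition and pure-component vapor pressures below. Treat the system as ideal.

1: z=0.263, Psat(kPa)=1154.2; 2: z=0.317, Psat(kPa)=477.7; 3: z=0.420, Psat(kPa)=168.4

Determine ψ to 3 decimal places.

Raoult's law: Kᵢ = Pᵢˢᵃᵗ/P = Pᵢˢᵃᵗ/342.9.
  K_1 = 1154.2/342.9 = 3.36600, K_2 = 477.7/342.9 = 1.39312, K_3 = 168.4/342.9 = 0.49111
Rachford–Rice: g(ψ) = Σ zᵢ(Kᵢ−1)/(1+ψ(Kᵢ−1)) = 0.
g(0) = ΣzᵢKᵢ − 1 = 0.533 and g(1) = 1 − Σzᵢ/Kᵢ = -0.161, so a root lies in (0, 1).
Newton iteration, ψ⁰ = 0.5:
  ψ = 0.500: g = 0.1025, g' = -0.539 → ψ = 0.690
  ψ = 0.690: g = 0.0049, g' = -0.501 → ψ = 0.700
Converged at ψ = 0.700.

ψ = 0.700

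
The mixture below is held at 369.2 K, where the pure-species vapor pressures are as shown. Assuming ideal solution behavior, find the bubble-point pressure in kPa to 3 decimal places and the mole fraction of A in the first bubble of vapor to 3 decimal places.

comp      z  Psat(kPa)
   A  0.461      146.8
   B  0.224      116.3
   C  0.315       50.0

At the bubble point ψ → 0, so ΣzᵢKᵢ = 1 with Kᵢ = Pᵢˢᵃᵗ/P ⇒ P = ΣzᵢPᵢˢᵃᵗ.
P = 0.461·146.8 + 0.224·116.3 + 0.315·50.0 = 109.476 kPa
yᵢ = zᵢPᵢˢᵃᵗ/P ⇒ y_A = 0.461·146.8/109.476 = 0.618

Pbub = 109.476 kPa, y_A = 0.618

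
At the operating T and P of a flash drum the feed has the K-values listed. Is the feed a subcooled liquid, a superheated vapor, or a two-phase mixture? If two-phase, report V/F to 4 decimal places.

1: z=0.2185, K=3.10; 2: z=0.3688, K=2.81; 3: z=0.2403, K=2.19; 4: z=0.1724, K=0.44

superheated vapor

ΣzᵢKᵢ = 2.3158; Σzᵢ/Kᵢ = 0.7033.
Since Σzᵢ/Kᵢ < 1 the mixture is above its dew point — single vapor phase.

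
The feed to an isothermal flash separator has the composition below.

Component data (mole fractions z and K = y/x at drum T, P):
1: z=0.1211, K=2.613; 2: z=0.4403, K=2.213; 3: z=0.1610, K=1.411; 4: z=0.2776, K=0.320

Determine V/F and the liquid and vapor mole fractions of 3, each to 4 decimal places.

V/F = 0.7908, x_3 = 0.1215, y_3 = 0.1714

Rachford–Rice: g(V/F) = Σ zᵢ(Kᵢ−1)/(1+V/F(Kᵢ−1)) = 0.
Check two-phase: ΣzᵢKᵢ = 1.6068 > 1 and Σzᵢ/Kᵢ = 1.2269 > 1, so g(0) = 0.6068 > 0 and g(1) = -0.2269 < 0.
Newton iteration, V/F⁰ = 0.31:
  V/F = 0.3100: g = 0.33786, g' = -0.7097 → V/F = 0.7861
  V/F = 0.7861: g = 0.00399, g' = -0.8390 → V/F = 0.7908
Converged at V/F = 0.7908.
Compositions from xᵢ = zᵢ/(1+V/F(Kᵢ−1)), yᵢ = Kᵢxᵢ:
  1: x = 0.0532, y = 0.1391
  2: x = 0.2247, y = 0.4973
  3: x = 0.1215, y = 0.1714
  4: x = 0.6005, y = 0.1922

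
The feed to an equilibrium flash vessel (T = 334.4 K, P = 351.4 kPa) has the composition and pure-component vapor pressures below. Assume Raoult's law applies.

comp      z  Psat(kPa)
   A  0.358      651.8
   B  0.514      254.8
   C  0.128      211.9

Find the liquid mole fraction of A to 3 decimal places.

Raoult's law: Kᵢ = Pᵢˢᵃᵗ/P = Pᵢˢᵃᵗ/351.4.
  K_A = 651.8/351.4 = 1.85487, K_B = 254.8/351.4 = 0.72510, K_C = 211.9/351.4 = 0.60302
Material balance + equilibrium reduce to Σ zᵢ(Kᵢ−1)/(1+ψ(Kᵢ−1)) = 0.
Check two-phase: ΣzᵢKᵢ = 1.114 > 1 and Σzᵢ/Kᵢ = 1.114 > 1, so g(0) = 0.114 > 0 and g(1) = -0.114 < 0.
Newton–Raphson from ψ = 0.7:
  ψ = 0.700: g = -0.0539, g' = -0.201 → ψ = 0.432
  ψ = 0.432: g = 0.0019, g' = -0.219 → ψ = 0.440
Converged at ψ = 0.440.
Compositions from xᵢ = zᵢ/(1+ψ(Kᵢ−1)), yᵢ = Kᵢxᵢ:
  A: x = 0.260, y = 0.482
  B: x = 0.585, y = 0.424
  C: x = 0.155, y = 0.094

x_A = 0.260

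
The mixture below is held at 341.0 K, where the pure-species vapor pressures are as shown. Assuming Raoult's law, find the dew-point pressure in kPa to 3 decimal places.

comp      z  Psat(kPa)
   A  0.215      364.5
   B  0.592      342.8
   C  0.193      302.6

Pdew = 338.454 kPa

At the dew point ψ → 1, so Σzᵢ/Kᵢ = 1 with Kᵢ = Pᵢˢᵃᵗ/P ⇒ 1/P = Σzᵢ/Pᵢˢᵃᵗ.
1/P = 0.215/364.5 + 0.592/342.8 + 0.193/302.6 = 0.002955 ⇒ P = 338.454 kPa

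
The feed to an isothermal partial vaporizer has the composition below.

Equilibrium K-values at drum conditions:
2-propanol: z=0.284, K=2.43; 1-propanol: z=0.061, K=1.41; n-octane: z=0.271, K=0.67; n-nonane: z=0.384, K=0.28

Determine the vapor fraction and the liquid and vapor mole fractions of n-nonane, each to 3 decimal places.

Let ψ = V/F and solve Σ zᵢ(Kᵢ−1)/(1+ψ(Kᵢ−1)) = 0.
Feasibility: ΣzᵢKᵢ = 1.065, Σzᵢ/Kᵢ = 1.936 — both > 1, two phases present.
Newton iteration, ψ⁰ = 0.53:
  ψ = 0.530: g = -0.3039, g' = -0.759 → ψ = 0.129
  ψ = 0.129: g = -0.0319, g' = -0.697 → ψ = 0.084
  ψ = 0.084: g = 0.0007, g' = -0.729 → ψ = 0.085
Converged at ψ = 0.085.
Compositions from xᵢ = zᵢ/(1+ψ(Kᵢ−1)), yᵢ = Kᵢxᵢ:
  2-propanol: x = 0.253, y = 0.616
  1-propanol: x = 0.059, y = 0.083
  n-octane: x = 0.279, y = 0.187
  n-nonane: x = 0.409, y = 0.115

ψ = 0.085, x_n-nonane = 0.409, y_n-nonane = 0.115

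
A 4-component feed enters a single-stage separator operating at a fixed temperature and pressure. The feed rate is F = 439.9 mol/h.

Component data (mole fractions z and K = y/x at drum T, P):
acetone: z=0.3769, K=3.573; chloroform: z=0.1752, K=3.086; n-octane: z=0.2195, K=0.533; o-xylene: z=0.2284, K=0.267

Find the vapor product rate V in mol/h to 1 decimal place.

Material balance + equilibrium reduce to Σ zᵢ(Kᵢ−1)/(1+β(Kᵢ−1)) = 0.
g(0) = ΣzᵢKᵢ − 1 = 1.0653 and g(1) = 1 − Σzᵢ/Kᵢ = -0.4295, so a root lies in (0, 1).
Iterate (Newton) starting at β = 0.4:
  β = 0.4000: g = 0.31421, g' = -1.1506 → β = 0.6731
  β = 0.6731: g = 0.02704, g' = -1.0462 → β = 0.6989
  β = 0.6989: g = -0.00025, g' = -1.0663 → β = 0.6987
Converged at β = 0.6987.
Then V = β·F = 0.6987·439.9 = 307.4 mol/h and L = F − V = 132.5 mol/h.

V = 307.4 mol/h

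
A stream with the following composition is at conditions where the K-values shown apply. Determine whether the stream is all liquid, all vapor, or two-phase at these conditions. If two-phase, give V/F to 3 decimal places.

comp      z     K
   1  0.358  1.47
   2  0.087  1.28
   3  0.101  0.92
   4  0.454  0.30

ΣzᵢKᵢ = 0.867; Σzᵢ/Kᵢ = 1.935.
Since ΣzᵢKᵢ < 1 the mixture is below its bubble point — single liquid phase.

all liquid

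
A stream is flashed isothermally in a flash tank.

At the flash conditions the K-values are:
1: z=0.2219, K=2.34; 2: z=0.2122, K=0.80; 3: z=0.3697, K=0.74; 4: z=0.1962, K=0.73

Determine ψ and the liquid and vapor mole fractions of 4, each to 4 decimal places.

Let ψ = V/F and solve Σ zᵢ(Kᵢ−1)/(1+ψ(Kᵢ−1)) = 0.
Feasibility: ΣzᵢKᵢ = 1.1058, Σzᵢ/Kᵢ = 1.1284 — both > 1, two phases present.
Iterate (Newton) starting at ψ = 0.5:
  ψ = 0.5000: g = -0.04083, g' = -0.2055 → ψ = 0.3013
  ψ = 0.3013: g = 0.00471, g' = -0.2582 → ψ = 0.3195
  ψ = 0.3195: g = 0.00006, g' = -0.2519 → ψ = 0.3198
Converged at ψ = 0.3198.
Compositions from xᵢ = zᵢ/(1+ψ(Kᵢ−1)), yᵢ = Kᵢxᵢ:
  1: x = 0.1553, y = 0.3635
  2: x = 0.2267, y = 0.1814
  3: x = 0.4032, y = 0.2984
  4: x = 0.2147, y = 0.1568

ψ = 0.3198, x_4 = 0.2147, y_4 = 0.1568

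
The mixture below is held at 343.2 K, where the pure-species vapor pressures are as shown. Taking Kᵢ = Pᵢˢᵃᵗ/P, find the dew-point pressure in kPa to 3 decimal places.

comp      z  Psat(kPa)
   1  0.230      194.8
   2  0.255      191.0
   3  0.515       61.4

At the dew point ψ → 1, so Σzᵢ/Kᵢ = 1 with Kᵢ = Pᵢˢᵃᵗ/P ⇒ 1/P = Σzᵢ/Pᵢˢᵃᵗ.
1/P = 0.230/194.8 + 0.255/191.0 + 0.515/61.4 = 0.010903 ⇒ P = 91.715 kPa

Pdew = 91.715 kPa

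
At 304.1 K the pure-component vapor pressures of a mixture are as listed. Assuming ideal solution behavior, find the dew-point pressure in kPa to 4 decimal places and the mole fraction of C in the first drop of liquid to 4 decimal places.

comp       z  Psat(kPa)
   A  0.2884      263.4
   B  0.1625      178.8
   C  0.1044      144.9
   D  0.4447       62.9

Pdew = 102.1013 kPa, x_C = 0.0736

At the dew point ψ → 1, so Σzᵢ/Kᵢ = 1 with Kᵢ = Pᵢˢᵃᵗ/P ⇒ 1/P = Σzᵢ/Pᵢˢᵃᵗ.
1/P = 0.2884/263.4 + 0.1625/178.8 + 0.1044/144.9 + 0.4447/62.9 = 0.0097942 ⇒ P = 102.1013 kPa
xᵢ = zᵢP/Pᵢˢᵃᵗ ⇒ x_C = 0.1044·102.1013/144.9 = 0.0736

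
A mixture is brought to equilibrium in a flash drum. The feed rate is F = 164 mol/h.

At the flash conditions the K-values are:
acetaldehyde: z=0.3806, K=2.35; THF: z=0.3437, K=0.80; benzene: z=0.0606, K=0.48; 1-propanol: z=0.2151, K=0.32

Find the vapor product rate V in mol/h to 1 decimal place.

Material balance + equilibrium reduce to Σ zᵢ(Kᵢ−1)/(1+ψ(Kᵢ−1)) = 0.
Feasibility: ΣzᵢKᵢ = 1.2673, Σzᵢ/Kᵢ = 1.3900 — both > 1, two phases present.
Newton iteration, ψ⁰ = 0.5:
  ψ = 0.5000: g = -0.03383, g' = -0.5225 → ψ = 0.4353
  ψ = 0.4353: g = -0.00014, g' = -0.5197 → ψ = 0.4350
Converged at ψ = 0.4350.
Then V = ψ·F = 0.4350·164 = 71.3 mol/h and L = F − V = 92.7 mol/h.

V = 71.3 mol/h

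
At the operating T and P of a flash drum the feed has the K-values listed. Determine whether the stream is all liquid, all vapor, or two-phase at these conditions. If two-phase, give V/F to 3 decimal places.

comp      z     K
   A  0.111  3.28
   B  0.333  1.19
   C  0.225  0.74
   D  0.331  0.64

two-phase, V/F = 0.348

ΣzᵢKᵢ = 1.139; Σzᵢ/Kᵢ = 1.135.
Both exceed 1, so a two-phase solution exists.
Newton iteration, ψ⁰ = 0.5:
  ψ = 0.500: g = -0.0365, g' = -0.220 → ψ = 0.334
  ψ = 0.334: g = 0.0037, g' = -0.270 → ψ = 0.348
Converged at ψ = 0.348.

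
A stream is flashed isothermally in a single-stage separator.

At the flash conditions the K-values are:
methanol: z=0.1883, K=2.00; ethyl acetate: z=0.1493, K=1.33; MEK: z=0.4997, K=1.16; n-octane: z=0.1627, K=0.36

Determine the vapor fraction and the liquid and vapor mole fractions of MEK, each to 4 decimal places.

ψ = 0.8030, x_MEK = 0.4428, y_MEK = 0.5137

Material balance + equilibrium reduce to Σ zᵢ(Kᵢ−1)/(1+ψ(Kᵢ−1)) = 0.
Feasibility: ΣzᵢKᵢ = 1.2134, Σzᵢ/Kᵢ = 1.0891 — both > 1, two phases present.
Newton iteration, ψ⁰ = 0.5:
  ψ = 0.5000: g = 0.08872, g' = -0.2508 → ψ = 0.8538
  ψ = 0.8538: g = -0.01923, g' = -0.3986 → ψ = 0.8056
  ψ = 0.8056: g = -0.00092, g' = -0.3619 → ψ = 0.8030
Converged at ψ = 0.8030.
Compositions from xᵢ = zᵢ/(1+ψ(Kᵢ−1)), yᵢ = Kᵢxᵢ:
  methanol: x = 0.1044, y = 0.2089
  ethyl acetate: x = 0.1180, y = 0.1570
  MEK: x = 0.4428, y = 0.5137
  n-octane: x = 0.3347, y = 0.1205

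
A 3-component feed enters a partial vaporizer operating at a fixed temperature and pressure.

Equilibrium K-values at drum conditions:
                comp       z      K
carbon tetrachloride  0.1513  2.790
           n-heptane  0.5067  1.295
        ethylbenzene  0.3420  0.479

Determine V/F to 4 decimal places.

Rachford–Rice: g(V/F) = Σ zᵢ(Kᵢ−1)/(1+V/F(Kᵢ−1)) = 0.
Check two-phase: ΣzᵢKᵢ = 1.2421 > 1 and Σzᵢ/Kᵢ = 1.1595 > 1, so g(0) = 0.2421 > 0 and g(1) = -0.1595 < 0.
Iterate (Newton) starting at V/F = 0.5:
  V/F = 0.5000: g = 0.03223, g' = -0.3382 → V/F = 0.5953
  V/F = 0.5953: g = -0.00003, g' = -0.3406 → V/F = 0.5952
Converged at V/F = 0.5952.

V/F = 0.5952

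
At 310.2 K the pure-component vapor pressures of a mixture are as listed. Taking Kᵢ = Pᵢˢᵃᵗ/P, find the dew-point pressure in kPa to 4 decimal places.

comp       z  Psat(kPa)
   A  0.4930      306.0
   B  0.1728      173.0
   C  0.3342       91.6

At the dew point ψ → 1, so Σzᵢ/Kᵢ = 1 with Kᵢ = Pᵢˢᵃᵗ/P ⇒ 1/P = Σzᵢ/Pᵢˢᵃᵗ.
1/P = 0.4930/306.0 + 0.1728/173.0 + 0.3342/91.6 = 0.0062584 ⇒ P = 159.7846 kPa

Pdew = 159.7846 kPa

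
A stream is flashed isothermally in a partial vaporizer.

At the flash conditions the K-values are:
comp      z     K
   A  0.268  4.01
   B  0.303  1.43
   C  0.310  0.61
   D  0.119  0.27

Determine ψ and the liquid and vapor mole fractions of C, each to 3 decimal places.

Material balance + equilibrium reduce to Σ zᵢ(Kᵢ−1)/(1+ψ(Kᵢ−1)) = 0.
g(0) = ΣzᵢKᵢ − 1 = 0.729 and g(1) = 1 − Σzᵢ/Kᵢ = -0.228, so a root lies in (0, 1).
Iterate (Newton) starting at ψ = 0.38:
  ψ = 0.380: g = 0.2261, g' = -0.756 → ψ = 0.679
  ψ = 0.679: g = 0.0291, g' = -0.632 → ψ = 0.725
Converged at ψ = 0.725.
Compositions from xᵢ = zᵢ/(1+ψ(Kᵢ−1)), yᵢ = Kᵢxᵢ:
  A: x = 0.084, y = 0.338
  B: x = 0.231, y = 0.330
  C: x = 0.432, y = 0.264
  D: x = 0.253, y = 0.068

ψ = 0.725, x_C = 0.432, y_C = 0.264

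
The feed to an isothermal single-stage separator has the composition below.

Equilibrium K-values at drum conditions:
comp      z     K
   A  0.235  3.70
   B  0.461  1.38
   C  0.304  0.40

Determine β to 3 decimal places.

β = 0.774

Newton iteration, β⁰ = 0.5:
  β = 0.500: g = 0.1566, g' = -0.581 → β = 0.770
  β = 0.770: g = 0.0027, g' = -0.599 → β = 0.774
Converged at β = 0.774.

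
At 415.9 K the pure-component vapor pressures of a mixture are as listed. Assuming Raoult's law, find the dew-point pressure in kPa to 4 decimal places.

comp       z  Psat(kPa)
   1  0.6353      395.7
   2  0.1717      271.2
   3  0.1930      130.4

At the dew point ψ → 1, so Σzᵢ/Kᵢ = 1 with Kᵢ = Pᵢˢᵃᵗ/P ⇒ 1/P = Σzᵢ/Pᵢˢᵃᵗ.
1/P = 0.6353/395.7 + 0.1717/271.2 + 0.1930/130.4 = 0.0037187 ⇒ P = 268.9124 kPa

Pdew = 268.9124 kPa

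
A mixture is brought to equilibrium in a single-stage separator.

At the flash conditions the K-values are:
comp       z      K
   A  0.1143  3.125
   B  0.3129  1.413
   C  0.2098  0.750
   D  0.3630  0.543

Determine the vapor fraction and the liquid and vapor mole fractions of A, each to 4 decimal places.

Rachford–Rice: g(ψ) = Σ zᵢ(Kᵢ−1)/(1+ψ(Kᵢ−1)) = 0.
Check two-phase: ΣzᵢKᵢ = 1.1538 > 1 and Σzᵢ/Kᵢ = 1.2063 > 1, so g(0) = 0.1538 > 0 and g(1) = -0.2063 < 0.
Newton iteration, ψ⁰ = 0.52:
  ψ = 0.5200: g = -0.05612, g' = -0.3004 → ψ = 0.3332
  ψ = 0.3332: g = 0.00290, g' = -0.3393 → ψ = 0.3417
  ψ = 0.3417: g = 0.00001, g' = -0.3364 → ψ = 0.3418
Converged at ψ = 0.3418.
Compositions from xᵢ = zᵢ/(1+ψ(Kᵢ−1)), yᵢ = Kᵢxᵢ:
  A: x = 0.0662, y = 0.2069
  B: x = 0.2742, y = 0.3874
  C: x = 0.2294, y = 0.1721
  D: x = 0.4302, y = 0.2336

ψ = 0.3418, x_A = 0.0662, y_A = 0.2069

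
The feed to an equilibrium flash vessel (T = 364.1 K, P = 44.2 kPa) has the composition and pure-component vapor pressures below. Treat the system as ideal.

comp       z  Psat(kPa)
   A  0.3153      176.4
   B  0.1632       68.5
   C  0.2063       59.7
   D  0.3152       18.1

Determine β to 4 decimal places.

Raoult's law: Kᵢ = Pᵢˢᵃᵗ/P = Pᵢˢᵃᵗ/44.2.
  K_A = 176.4/44.2 = 3.990950, K_B = 68.5/44.2 = 1.549774, K_C = 59.7/44.2 = 1.350679, K_D = 18.1/44.2 = 0.409502
Material balance + equilibrium reduce to Σ zᵢ(Kᵢ−1)/(1+β(Kᵢ−1)) = 0.
Check two-phase: ΣzᵢKᵢ = 1.9190 > 1 and Σzᵢ/Kᵢ = 1.1068 > 1, so g(0) = 0.9190 > 0 and g(1) = -0.1068 < 0.
Newton iteration, β⁰ = 0.5:
  β = 0.5000: g = 0.24573, g' = -0.7229 → β = 0.8399
  β = 0.8399: g = 0.01651, g' = -0.6995 → β = 0.8635
  β = 0.8635: g = -0.00018, g' = -0.7149 → β = 0.8633
Converged at β = 0.8633.

β = 0.8633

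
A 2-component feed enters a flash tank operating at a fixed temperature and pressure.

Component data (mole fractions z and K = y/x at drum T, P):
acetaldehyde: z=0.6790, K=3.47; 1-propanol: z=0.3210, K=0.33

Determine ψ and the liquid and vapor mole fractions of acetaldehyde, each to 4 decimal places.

ψ = 0.8835, x_acetaldehyde = 0.2134, y_acetaldehyde = 0.7404

Rachford–Rice: g(ψ) = Σ zᵢ(Kᵢ−1)/(1+ψ(Kᵢ−1)) = 0.
Check two-phase: ΣzᵢKᵢ = 2.4621 > 1 and Σzᵢ/Kᵢ = 1.1684 > 1, so g(0) = 1.4621 > 0 and g(1) = -0.1684 < 0.
Newton–Raphson from ψ = 0.53:
  ψ = 0.5300: g = 0.39282, g' = -1.1234 → ψ = 0.8797
  ψ = 0.8797: g = 0.00483, g' = -1.2661 → ψ = 0.8835
Converged at ψ = 0.8835.
Compositions from xᵢ = zᵢ/(1+ψ(Kᵢ−1)), yᵢ = Kᵢxᵢ:
  acetaldehyde: x = 0.2134, y = 0.7404
  1-propanol: x = 0.7866, y = 0.2596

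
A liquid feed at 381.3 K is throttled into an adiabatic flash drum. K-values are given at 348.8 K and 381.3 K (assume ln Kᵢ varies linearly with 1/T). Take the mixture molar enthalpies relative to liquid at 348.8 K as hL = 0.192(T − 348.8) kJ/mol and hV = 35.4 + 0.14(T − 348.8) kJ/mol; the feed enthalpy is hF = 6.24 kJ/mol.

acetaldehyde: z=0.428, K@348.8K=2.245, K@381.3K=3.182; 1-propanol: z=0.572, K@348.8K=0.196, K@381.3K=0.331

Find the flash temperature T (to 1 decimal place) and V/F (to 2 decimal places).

Adiabatic flash: solve Rachford–Rice at each trial T, then check hF = ψ·hV(T) + (1−ψ)·hL(T).
  T = 348.8 K: K = (2.245, 0.196), RR gives ψ = 0.073, H_out = 2.581 kJ/mol
  T = 381.3 K: K = (3.182, 0.331), RR gives ψ = 0.378, H_out = 18.969 kJ/mol
  T = 365.1 K: K = (2.695, 0.258), RR gives ψ = 0.239, H_out = 11.397 kJ/mol
  T = 357.0 K: K = (2.466, 0.226), RR gives ψ = 0.163, H_out = 7.263 kJ/mol
  T = 352.9 K: K = (2.354, 0.211), RR gives ψ = 0.120, H_out = 5.001 kJ/mol
  T = 354.9 K: K = (2.409, 0.218), RR gives ψ = 0.141, H_out = 6.122 kJ/mol
Linear interpolation between T = 354.9 (H_out = 6.122) and T = 357.0 (H_out = 7.263) on hF = 6.24 gives T ≈ 355.1 K, at which ψ = 0.14.

T = 355.1 K, V/F = 0.14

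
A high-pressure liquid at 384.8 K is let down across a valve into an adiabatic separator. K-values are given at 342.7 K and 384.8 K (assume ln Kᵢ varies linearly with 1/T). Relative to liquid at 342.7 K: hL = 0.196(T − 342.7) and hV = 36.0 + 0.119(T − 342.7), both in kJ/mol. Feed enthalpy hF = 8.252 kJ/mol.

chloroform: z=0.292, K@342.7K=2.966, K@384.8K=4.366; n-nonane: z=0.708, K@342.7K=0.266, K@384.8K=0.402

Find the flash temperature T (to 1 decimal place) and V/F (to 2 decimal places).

Adiabatic flash: solve Rachford–Rice at each trial T, then check hF = ψ·hV(T) + (1−ψ)·hL(T).
  T = 342.7 K: K = (2.966, 0.266), RR gives ψ = 0.038, H_out = 1.357 kJ/mol
  T = 384.8 K: K = (4.366, 0.402), RR gives ψ = 0.278, H_out = 17.357 kJ/mol
  T = 363.8 K: K = (3.641, 0.331), RR gives ψ = 0.168, H_out = 9.925 kJ/mol
  T = 353.2 K: K = (3.295, 0.298), RR gives ψ = 0.107, H_out = 5.829 kJ/mol
  T = 358.5 K: K = (3.466, 0.314), RR gives ψ = 0.139, H_out = 7.919 kJ/mol
  T = 361.1 K: K = (3.551, 0.322), RR gives ψ = 0.153, H_out = 8.912 kJ/mol
  T = 359.8 K: K = (3.508, 0.318), RR gives ψ = 0.146, H_out = 8.418 kJ/mol
Linear interpolation between T = 358.5 (H_out = 7.919) and T = 359.8 (H_out = 8.418) on hF = 8.252 gives T ≈ 359.4 K, at which ψ = 0.14.

T = 359.4 K, V/F = 0.14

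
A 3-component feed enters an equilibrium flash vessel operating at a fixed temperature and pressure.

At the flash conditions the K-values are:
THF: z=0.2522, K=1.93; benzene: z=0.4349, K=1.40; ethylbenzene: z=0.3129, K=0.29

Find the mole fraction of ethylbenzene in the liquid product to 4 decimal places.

Material balance + equilibrium reduce to Σ zᵢ(Kᵢ−1)/(1+β(Kᵢ−1)) = 0.
g(0) = ΣzᵢKᵢ − 1 = 0.1863 and g(1) = 1 − Σzᵢ/Kᵢ = -0.5203, so a root lies in (0, 1).
Iterate (Newton) starting at β = 0.5:
  β = 0.5000: g = -0.03937, g' = -0.5291 → β = 0.4256
  β = 0.4256: g = -0.00167, g' = -0.4867 → β = 0.4222
Converged at β = 0.4222.
Compositions from xᵢ = zᵢ/(1+β(Kᵢ−1)), yᵢ = Kᵢxᵢ:
  THF: x = 0.1811, y = 0.3495
  benzene: x = 0.3721, y = 0.5209
  ethylbenzene: x = 0.4468, y = 0.1296

x_ethylbenzene = 0.4468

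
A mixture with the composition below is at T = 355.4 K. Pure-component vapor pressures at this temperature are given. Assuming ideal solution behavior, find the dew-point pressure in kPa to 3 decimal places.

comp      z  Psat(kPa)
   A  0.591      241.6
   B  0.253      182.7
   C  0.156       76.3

Pdew = 170.197 kPa

At the dew point ψ → 1, so Σzᵢ/Kᵢ = 1 with Kᵢ = Pᵢˢᵃᵗ/P ⇒ 1/P = Σzᵢ/Pᵢˢᵃᵗ.
1/P = 0.591/241.6 + 0.253/182.7 + 0.156/76.3 = 0.005876 ⇒ P = 170.197 kPa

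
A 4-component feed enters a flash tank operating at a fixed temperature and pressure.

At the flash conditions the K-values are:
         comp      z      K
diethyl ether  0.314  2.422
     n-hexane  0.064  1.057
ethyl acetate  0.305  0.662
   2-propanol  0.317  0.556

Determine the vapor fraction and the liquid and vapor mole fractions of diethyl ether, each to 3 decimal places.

Material balance + equilibrium reduce to Σ zᵢ(Kᵢ−1)/(1+ψ(Kᵢ−1)) = 0.
g(0) = ΣzᵢKᵢ − 1 = 0.206 and g(1) = 1 − Σzᵢ/Kᵢ = -0.221, so a root lies in (0, 1).
Iterate (Newton) starting at ψ = 0.5:
  ψ = 0.500: g = -0.0405, g' = -0.371 → ψ = 0.391
  ψ = 0.391: g = 0.0015, g' = -0.400 → ψ = 0.395
Converged at ψ = 0.395.
Compositions from xᵢ = zᵢ/(1+ψ(Kᵢ−1)), yᵢ = Kᵢxᵢ:
  diethyl ether: x = 0.201, y = 0.487
  n-hexane: x = 0.063, y = 0.066
  ethyl acetate: x = 0.352, y = 0.233
  2-propanol: x = 0.384, y = 0.214

ψ = 0.395, x_diethyl ether = 0.201, y_diethyl ether = 0.487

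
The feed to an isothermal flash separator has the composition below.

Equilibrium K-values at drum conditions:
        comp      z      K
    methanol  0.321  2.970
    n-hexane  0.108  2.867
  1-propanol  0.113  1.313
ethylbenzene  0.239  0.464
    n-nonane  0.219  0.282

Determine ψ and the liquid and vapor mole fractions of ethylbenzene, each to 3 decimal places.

ψ = 0.540, x_ethylbenzene = 0.336, y_ethylbenzene = 0.156

Let ψ = V/F and solve Σ zᵢ(Kᵢ−1)/(1+ψ(Kᵢ−1)) = 0.
g(0) = ΣzᵢKᵢ − 1 = 0.584 and g(1) = 1 − Σzᵢ/Kᵢ = -0.523, so a root lies in (0, 1).
Newton iteration, ψ⁰ = 0.32:
  ψ = 0.320: g = 0.1875, g' = -0.916 → ψ = 0.525
  ψ = 0.525: g = 0.0126, g' = -0.829 → ψ = 0.540
Converged at ψ = 0.540.
Compositions from xᵢ = zᵢ/(1+ψ(Kᵢ−1)), yᵢ = Kᵢxᵢ:
  methanol: x = 0.156, y = 0.462
  n-hexane: x = 0.054, y = 0.154
  1-propanol: x = 0.097, y = 0.127
  ethylbenzene: x = 0.336, y = 0.156
  n-nonane: x = 0.358, y = 0.101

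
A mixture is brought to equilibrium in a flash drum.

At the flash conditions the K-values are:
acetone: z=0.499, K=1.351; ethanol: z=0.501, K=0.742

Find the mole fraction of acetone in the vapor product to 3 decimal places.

y_acetone = 0.572

Binary case is linear: z₁(K₁−1)(1+β(K₂−1)) + z₂(K₂−1)(1+β(K₁−1)) = 0
⇒ β = [z₁(K₁−1)+z₂(K₂−1)] / [−(K₁−1)(K₂−1)] = 0.0459/0.0906 = 0.507
Compositions from xᵢ = zᵢ/(1+β(Kᵢ−1)), yᵢ = Kᵢxᵢ:
  acetone: x = 0.424, y = 0.572
  ethanol: x = 0.576, y = 0.428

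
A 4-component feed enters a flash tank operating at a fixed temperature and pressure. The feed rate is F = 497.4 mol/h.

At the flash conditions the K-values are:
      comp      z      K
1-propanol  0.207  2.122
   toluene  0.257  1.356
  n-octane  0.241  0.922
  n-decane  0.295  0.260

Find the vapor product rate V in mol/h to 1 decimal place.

V = 99.2 mol/h

Let ψ = V/F and solve Σ zᵢ(Kᵢ−1)/(1+ψ(Kᵢ−1)) = 0.
g(0) = ΣzᵢKᵢ − 1 = 0.087 and g(1) = 1 − Σzᵢ/Kᵢ = -0.683, so a root lies in (0, 1).
Newton iteration, ψ⁰ = 0.5:
  ψ = 0.500: g = -0.1396, g' = -0.539 → ψ = 0.241
  ψ = 0.241: g = -0.0177, g' = -0.430 → ψ = 0.200
  ψ = 0.200: g = -0.0001, g' = -0.426 → ψ = 0.199
Converged at ψ = 0.199.
Then V = ψ·F = 0.1995·497.4 = 99.2 mol/h and L = F − V = 398.2 mol/h.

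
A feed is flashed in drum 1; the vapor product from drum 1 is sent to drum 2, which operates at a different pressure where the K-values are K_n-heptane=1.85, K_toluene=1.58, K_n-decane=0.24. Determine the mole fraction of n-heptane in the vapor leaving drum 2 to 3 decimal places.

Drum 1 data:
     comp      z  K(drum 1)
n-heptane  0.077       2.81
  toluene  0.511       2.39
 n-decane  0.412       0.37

y_n-heptane (drum 2) = 0.125

Drum 1:
Rachford–Rice: g(ψ₁) = Σ zᵢ(Kᵢ−1)/(1+ψ₁(Kᵢ−1)) = 0.
g(0) = ΣzᵢKᵢ − 1 = 0.590 and g(1) = 1 − Σzᵢ/Kᵢ = -0.355, so a root lies in (0, 1).
Newton–Raphson from ψ₁ = 0.5:
  ψ₁ = 0.500: g = 0.1133, g' = -0.762 → ψ₁ = 0.649
  ψ₁ = 0.649: g = -0.0014, g' = -0.794 → ψ₁ = 0.647
Converged at ψ₁ = 0.647.
Drum-1 compositions:
  n-heptane: x = 0.035, y = 0.100
  toluene: x = 0.269, y = 0.643
  n-decane: x = 0.695, y = 0.257
Drum-2 feed = drum-1 vapor: z₂ = (0.0997, 0.6430, 0.2573).
Drum 2:
Rachford–Rice: g(ψ₂) = Σ zᵢ(Kᵢ−1)/(1+ψ₂(Kᵢ−1)) = 0.
g(0) = ΣzᵢKᵢ − 1 = 0.262 and g(1) = 1 − Σzᵢ/Kᵢ = -0.533, so a root lies in (0, 1).
Iterate (Newton) starting at ψ₂ = 0.5:
  ψ₂ = 0.500: g = 0.0331, g' = -0.552 → ψ₂ = 0.560
  ψ₂ = 0.560: g = -0.0016, g' = -0.607 → ψ₂ = 0.557
Converged at ψ₂ = 0.557.
  n-heptane: x = 0.068, y = 0.125
  toluene: x = 0.486, y = 0.768
  n-decane: x = 0.446, y = 0.107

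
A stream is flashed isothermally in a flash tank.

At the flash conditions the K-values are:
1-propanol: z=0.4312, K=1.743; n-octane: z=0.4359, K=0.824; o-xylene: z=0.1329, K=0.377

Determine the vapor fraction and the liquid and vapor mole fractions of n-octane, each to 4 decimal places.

Material balance + equilibrium reduce to Σ zᵢ(Kᵢ−1)/(1+ψ(Kᵢ−1)) = 0.
g(0) = ΣzᵢKᵢ − 1 = 0.1609 and g(1) = 1 − Σzᵢ/Kᵢ = -0.1289, so a root lies in (0, 1).
Iterate (Newton) starting at ψ = 0.5:
  ψ = 0.5000: g = 0.02922, g' = -0.2516 → ψ = 0.6161
  ψ = 0.6161: g = -0.00066, g' = -0.2649 → ψ = 0.6137
Converged at ψ = 0.6137.
Compositions from xᵢ = zᵢ/(1+ψ(Kᵢ−1)), yᵢ = Kᵢxᵢ:
  1-propanol: x = 0.2962, y = 0.5162
  n-octane: x = 0.4887, y = 0.4027
  o-xylene: x = 0.2152, y = 0.0811

ψ = 0.6137, x_n-octane = 0.4887, y_n-octane = 0.4027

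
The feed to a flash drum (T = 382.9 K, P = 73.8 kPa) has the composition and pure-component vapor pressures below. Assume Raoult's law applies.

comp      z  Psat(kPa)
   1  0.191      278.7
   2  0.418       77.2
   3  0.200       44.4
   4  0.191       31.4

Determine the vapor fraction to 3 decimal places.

ψ = 0.471

Raoult's law: Kᵢ = Pᵢˢᵃᵗ/P = Pᵢˢᵃᵗ/73.8.
  K_1 = 278.7/73.8 = 3.77642, K_2 = 77.2/73.8 = 1.04607, K_3 = 44.4/73.8 = 0.60163, K_4 = 31.4/73.8 = 0.42547
Let ψ = V/F and solve Σ zᵢ(Kᵢ−1)/(1+ψ(Kᵢ−1)) = 0.
g(0) = ΣzᵢKᵢ − 1 = 0.360 and g(1) = 1 − Σzᵢ/Kᵢ = -0.232, so a root lies in (0, 1).
Iterate (Newton) starting at ψ = 0.62:
  ψ = 0.620: g = -0.0627, g' = -0.408 → ψ = 0.466
  ψ = 0.466: g = 0.0022, g' = -0.446 → ψ = 0.471
Converged at ψ = 0.471.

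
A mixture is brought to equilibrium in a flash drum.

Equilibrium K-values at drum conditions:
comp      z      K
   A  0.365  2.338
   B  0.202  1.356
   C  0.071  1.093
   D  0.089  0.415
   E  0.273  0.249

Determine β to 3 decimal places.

β = 0.439

Iterate (Newton) starting at β = 0.39:
  β = 0.390: g = 0.0330, g' = -0.662 → β = 0.440
  β = 0.440: g = -0.0004, g' = -0.677 → β = 0.439
Converged at β = 0.439.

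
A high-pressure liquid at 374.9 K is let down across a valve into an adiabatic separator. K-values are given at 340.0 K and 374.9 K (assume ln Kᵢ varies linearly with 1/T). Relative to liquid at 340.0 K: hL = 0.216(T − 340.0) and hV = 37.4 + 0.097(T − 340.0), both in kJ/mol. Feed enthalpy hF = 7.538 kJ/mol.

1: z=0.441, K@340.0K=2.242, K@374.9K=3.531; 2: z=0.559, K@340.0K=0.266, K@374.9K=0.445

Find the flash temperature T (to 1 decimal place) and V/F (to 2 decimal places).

T = 342.6 K, V/F = 0.19

Adiabatic flash: solve Rachford–Rice at each trial T, then check hF = ψ·hV(T) + (1−ψ)·hL(T).
  T = 340.0 K: K = (2.242, 0.266), RR gives ψ = 0.151, H_out = 5.638 kJ/mol
  T = 374.9 K: K = (3.531, 0.445), RR gives ψ = 0.574, H_out = 26.613 kJ/mol
  T = 357.4 K: K = (2.843, 0.348), RR gives ψ = 0.373, H_out = 16.945 kJ/mol
  T = 348.7 K: K = (2.532, 0.305), RR gives ψ = 0.270, H_out = 11.698 kJ/mol
  T = 344.4 K: K = (2.386, 0.285), RR gives ψ = 0.214, H_out = 8.839 kJ/mol
  T = 342.2 K: K = (2.313, 0.276), RR gives ψ = 0.183, H_out = 7.279 kJ/mol
Linear interpolation between T = 342.2 (H_out = 7.279) and T = 344.4 (H_out = 8.839) on hF = 7.538 gives T ≈ 342.6 K, at which ψ = 0.19.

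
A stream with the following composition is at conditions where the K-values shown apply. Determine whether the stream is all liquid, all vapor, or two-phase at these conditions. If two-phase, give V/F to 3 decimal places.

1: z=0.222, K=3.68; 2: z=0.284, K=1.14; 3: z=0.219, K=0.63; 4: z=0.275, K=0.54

ΣzᵢKᵢ = 1.427; Σzᵢ/Kᵢ = 1.166.
Both exceed 1, so a two-phase solution exists.
Iterate (Newton) starting at ψ = 0.53:
  ψ = 0.530: g = 0.0147, g' = -0.425 → ψ = 0.565
Converged at ψ = 0.565.

two-phase, V/F = 0.565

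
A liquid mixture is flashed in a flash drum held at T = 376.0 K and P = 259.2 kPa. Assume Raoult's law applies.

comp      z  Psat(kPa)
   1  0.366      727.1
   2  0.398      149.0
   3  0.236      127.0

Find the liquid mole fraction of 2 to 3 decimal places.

Raoult's law: Kᵢ = Pᵢˢᵃᵗ/P = Pᵢˢᵃᵗ/259.2.
  K_1 = 727.1/259.2 = 2.80517, K_2 = 149.0/259.2 = 0.57485, K_3 = 127.0/259.2 = 0.48997
Let β = V/F and solve Σ zᵢ(Kᵢ−1)/(1+β(Kᵢ−1)) = 0.
g(0) = ΣzᵢKᵢ − 1 = 0.371 and g(1) = 1 − Σzᵢ/Kᵢ = -0.304, so a root lies in (0, 1).
Newton iteration, β⁰ = 0.5:
  β = 0.500: g = -0.0292, g' = -0.556 → β = 0.447
  β = 0.447: g = 0.0005, g' = -0.578 → β = 0.448
Converged at β = 0.448.
Compositions from xᵢ = zᵢ/(1+β(Kᵢ−1)), yᵢ = Kᵢxᵢ:
  1: x = 0.202, y = 0.567
  2: x = 0.492, y = 0.283
  3: x = 0.306, y = 0.150

x_2 = 0.492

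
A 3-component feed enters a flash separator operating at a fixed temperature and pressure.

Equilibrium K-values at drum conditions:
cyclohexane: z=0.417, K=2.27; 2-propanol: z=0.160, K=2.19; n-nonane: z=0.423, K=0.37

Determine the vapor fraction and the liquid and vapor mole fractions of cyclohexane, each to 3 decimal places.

ψ = 0.577, x_cyclohexane = 0.241, y_cyclohexane = 0.546

Material balance + equilibrium reduce to Σ zᵢ(Kᵢ−1)/(1+ψ(Kᵢ−1)) = 0.
Feasibility: ΣzᵢKᵢ = 1.454, Σzᵢ/Kᵢ = 1.400 — both > 1, two phases present.
Iterate (Newton) starting at ψ = 0.62:
  ψ = 0.620: g = -0.0314, g' = -0.738 → ψ = 0.577
Converged at ψ = 0.577.
Compositions from xᵢ = zᵢ/(1+ψ(Kᵢ−1)), yᵢ = Kᵢxᵢ:
  cyclohexane: x = 0.241, y = 0.546
  2-propanol: x = 0.095, y = 0.208
  n-nonane: x = 0.664, y = 0.246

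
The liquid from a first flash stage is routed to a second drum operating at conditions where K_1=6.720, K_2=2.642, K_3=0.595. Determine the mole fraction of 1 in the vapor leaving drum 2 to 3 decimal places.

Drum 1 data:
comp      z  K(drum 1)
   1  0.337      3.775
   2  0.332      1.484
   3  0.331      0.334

Drum 1:
Material balance + equilibrium reduce to Σ zᵢ(Kᵢ−1)/(1+ψ₁(Kᵢ−1)) = 0.
Feasibility: ΣzᵢKᵢ = 1.875, Σzᵢ/Kᵢ = 1.304 — both > 1, two phases present.
Iterate (Newton) starting at ψ₁ = 0.64:
  ψ₁ = 0.640: g = 0.0754, g' = -0.828 → ψ₁ = 0.731
  ψ₁ = 0.731: g = -0.0021, g' = -0.883 → ψ₁ = 0.729
Converged at ψ₁ = 0.729.
Drum-1 compositions:
  1: x = 0.112, y = 0.421
  2: x = 0.245, y = 0.364
  3: x = 0.643, y = 0.215
Drum-2 feed = drum-1 liquid: z₂ = (0.1115, 0.2454, 0.6430).
Drum 2:
Rachford–Rice: g(ψ₂) = Σ zᵢ(Kᵢ−1)/(1+ψ₂(Kᵢ−1)) = 0.
g(0) = ΣzᵢKᵢ − 1 = 0.780 and g(1) = 1 − Σzᵢ/Kᵢ = -0.190, so a root lies in (0, 1).
Newton iteration, ψ₂⁰ = 0.5:
  ψ₂ = 0.500: g = 0.0600, g' = -0.610 → ψ₂ = 0.598
  ψ₂ = 0.598: g = 0.0038, g' = -0.539 → ψ₂ = 0.605
Converged at ψ₂ = 0.605.
  1: x = 0.025, y = 0.168
  2: x = 0.123, y = 0.325
  3: x = 0.852, y = 0.507

y_1 (drum 2) = 0.168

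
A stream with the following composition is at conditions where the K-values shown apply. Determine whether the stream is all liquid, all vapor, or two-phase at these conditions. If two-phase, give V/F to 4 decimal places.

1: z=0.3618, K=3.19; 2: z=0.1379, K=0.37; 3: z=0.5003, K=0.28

ΣzᵢKᵢ = 1.3452; Σzᵢ/Kᵢ = 2.2729.
Both exceed 1, so a two-phase solution exists.
Rachford–Rice: g(ψ) = Σ zᵢ(Kᵢ−1)/(1+ψ(Kᵢ−1)) = 0.
Iterate (Newton) starting at ψ = 0.62:
  ψ = 0.6200: g = -0.45719, g' = -1.3058 → ψ = 0.2699
  ψ = 0.2699: g = -0.05375, g' = -1.1645 → ψ = 0.2237
  ψ = 0.2237: g = 0.00129, g' = -1.2243 → ψ = 0.2248
Converged at ψ = 0.2248.

two-phase, V/F = 0.2248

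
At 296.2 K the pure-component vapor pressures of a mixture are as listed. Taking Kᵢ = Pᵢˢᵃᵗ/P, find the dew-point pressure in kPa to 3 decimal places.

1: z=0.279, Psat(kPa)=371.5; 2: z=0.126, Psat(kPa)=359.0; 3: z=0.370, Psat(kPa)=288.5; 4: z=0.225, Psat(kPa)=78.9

Pdew = 190.979 kPa

At the dew point ψ → 1, so Σzᵢ/Kᵢ = 1 with Kᵢ = Pᵢˢᵃᵗ/P ⇒ 1/P = Σzᵢ/Pᵢˢᵃᵗ.
1/P = 0.279/371.5 + 0.126/359.0 + 0.370/288.5 + 0.225/78.9 = 0.005236 ⇒ P = 190.979 kPa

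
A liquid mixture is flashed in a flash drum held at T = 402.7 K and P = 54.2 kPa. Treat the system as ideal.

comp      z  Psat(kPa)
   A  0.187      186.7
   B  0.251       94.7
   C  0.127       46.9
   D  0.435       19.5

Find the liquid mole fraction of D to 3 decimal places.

Raoult's law: Kᵢ = Pᵢˢᵃᵗ/P = Pᵢˢᵃᵗ/54.2.
  K_A = 186.7/54.2 = 3.44465, K_B = 94.7/54.2 = 1.74723, K_C = 46.9/54.2 = 0.86531, K_D = 19.5/54.2 = 0.35978
Rachford–Rice: g(V/F) = Σ zᵢ(Kᵢ−1)/(1+V/F(Kᵢ−1)) = 0.
g(0) = ΣzᵢKᵢ − 1 = 0.349 and g(1) = 1 − Σzᵢ/Kᵢ = -0.554, so a root lies in (0, 1).
Newton iteration, V/F⁰ = 0.45:
  V/F = 0.450: g = -0.0514, g' = -0.686 → V/F = 0.375
  V/F = 0.375: g = 0.0004, g' = -0.701 → V/F = 0.376
Converged at V/F = 0.376.
Compositions from xᵢ = zᵢ/(1+V/F(Kᵢ−1)), yᵢ = Kᵢxᵢ:
  A: x = 0.097, y = 0.336
  B: x = 0.196, y = 0.342
  C: x = 0.134, y = 0.116
  D: x = 0.573, y = 0.206

x_D = 0.573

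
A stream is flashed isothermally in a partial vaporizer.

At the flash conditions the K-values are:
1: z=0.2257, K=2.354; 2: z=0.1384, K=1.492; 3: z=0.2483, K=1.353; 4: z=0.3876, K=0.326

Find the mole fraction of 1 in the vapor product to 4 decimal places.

Let ψ = V/F and solve Σ zᵢ(Kᵢ−1)/(1+ψ(Kᵢ−1)) = 0.
Feasibility: ΣzᵢKᵢ = 1.2001, Σzᵢ/Kᵢ = 1.5611 — both > 1, two phases present.
Newton–Raphson from ψ = 0.5:
  ψ = 0.5000: g = -0.08265, g' = -0.5916 → ψ = 0.3603
  ψ = 0.3603: g = -0.00403, g' = -0.5426 → ψ = 0.3529
Converged at ψ = 0.3529.
Compositions from xᵢ = zᵢ/(1+ψ(Kᵢ−1)), yᵢ = Kᵢxᵢ:
  1: x = 0.1527, y = 0.3595
  2: x = 0.1179, y = 0.1759
  3: x = 0.2208, y = 0.2987
  4: x = 0.5085, y = 0.1658

y_1 = 0.3595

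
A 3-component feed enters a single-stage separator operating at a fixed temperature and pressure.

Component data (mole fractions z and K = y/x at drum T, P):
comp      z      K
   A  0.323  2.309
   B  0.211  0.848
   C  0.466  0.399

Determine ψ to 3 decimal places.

Iterate (Newton) starting at ψ = 0.56:
  ψ = 0.560: g = -0.2132, g' = -0.573 → ψ = 0.188
  ψ = 0.188: g = -0.0092, g' = -0.576 → ψ = 0.172
Converged at ψ = 0.172.

ψ = 0.172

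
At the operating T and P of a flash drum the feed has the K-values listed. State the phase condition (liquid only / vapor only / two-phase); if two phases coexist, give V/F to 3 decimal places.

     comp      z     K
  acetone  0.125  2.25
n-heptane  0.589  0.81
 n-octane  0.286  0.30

liquid only

ΣzᵢKᵢ = 0.844; Σzᵢ/Kᵢ = 1.736.
Since ΣzᵢKᵢ < 1 the mixture is below its bubble point — single liquid phase.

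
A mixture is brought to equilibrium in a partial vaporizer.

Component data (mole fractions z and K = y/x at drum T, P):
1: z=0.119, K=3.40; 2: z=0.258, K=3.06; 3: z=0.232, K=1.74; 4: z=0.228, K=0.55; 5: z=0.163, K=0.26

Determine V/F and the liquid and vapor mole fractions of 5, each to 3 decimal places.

Rachford–Rice: g(V/F) = Σ zᵢ(Kᵢ−1)/(1+V/F(Kᵢ−1)) = 0.
Check two-phase: ΣzᵢKᵢ = 1.766 > 1 and Σzᵢ/Kᵢ = 1.294 > 1, so g(0) = 0.766 > 0 and g(1) = -0.294 < 0.
Iterate (Newton) starting at V/F = 0.5:
  V/F = 0.500: g = 0.1931, g' = -0.777 → V/F = 0.749
  V/F = 0.749: g = -0.0035, g' = -0.863 → V/F = 0.745
Converged at V/F = 0.745.
Compositions from xᵢ = zᵢ/(1+V/F(Kᵢ−1)), yᵢ = Kᵢxᵢ:
  1: x = 0.043, y = 0.145
  2: x = 0.102, y = 0.312
  3: x = 0.150, y = 0.260
  4: x = 0.343, y = 0.189
  5: x = 0.363, y = 0.094

V/F = 0.745, x_5 = 0.363, y_5 = 0.094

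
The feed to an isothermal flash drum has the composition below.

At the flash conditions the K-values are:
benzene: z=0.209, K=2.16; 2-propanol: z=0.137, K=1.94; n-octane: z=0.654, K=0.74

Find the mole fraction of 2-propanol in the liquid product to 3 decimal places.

x_2-propanol = 0.082

Material balance + equilibrium reduce to Σ zᵢ(Kᵢ−1)/(1+ψ(Kᵢ−1)) = 0.
Feasibility: ΣzᵢKᵢ = 1.201, Σzᵢ/Kᵢ = 1.051 — both > 1, two phases present.
Newton iteration, ψ⁰ = 0.66:
  ψ = 0.660: g = 0.0115, g' = -0.201 → ψ = 0.717
  ψ = 0.717: g = 0.0002, g' = -0.194 → ψ = 0.718
Converged at ψ = 0.718.
Compositions from xᵢ = zᵢ/(1+ψ(Kᵢ−1)), yᵢ = Kᵢxᵢ:
  benzene: x = 0.114, y = 0.246
  2-propanol: x = 0.082, y = 0.159
  n-octane: x = 0.804, y = 0.595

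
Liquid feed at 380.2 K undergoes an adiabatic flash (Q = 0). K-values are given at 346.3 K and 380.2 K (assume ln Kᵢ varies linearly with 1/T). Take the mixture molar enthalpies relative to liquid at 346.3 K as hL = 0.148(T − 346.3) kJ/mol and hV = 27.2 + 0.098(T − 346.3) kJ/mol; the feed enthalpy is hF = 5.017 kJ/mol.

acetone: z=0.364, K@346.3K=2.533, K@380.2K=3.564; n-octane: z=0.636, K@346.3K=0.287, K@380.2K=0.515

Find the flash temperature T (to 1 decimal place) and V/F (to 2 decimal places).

Adiabatic flash: solve Rachford–Rice at each trial T, then check hF = ψ·hV(T) + (1−ψ)·hL(T).
  T = 346.3 K: K = (2.533, 0.287), RR gives ψ = 0.096, H_out = 2.602 kJ/mol
  T = 380.2 K: K = (3.564, 0.515), RR gives ψ = 0.502, H_out = 17.833 kJ/mol
  T = 363.2 K: K = (3.027, 0.389), RR gives ψ = 0.282, H_out = 9.944 kJ/mol
  T = 354.8 K: K = (2.776, 0.336), RR gives ψ = 0.190, H_out = 6.346 kJ/mol
  T = 350.6 K: K = (2.655, 0.311), RR gives ψ = 0.144, H_out = 4.522 kJ/mol
  T = 352.7 K: K = (2.715, 0.323), RR gives ψ = 0.167, H_out = 5.439 kJ/mol
Linear interpolation between T = 350.6 (H_out = 4.522) and T = 352.7 (H_out = 5.439) on hF = 5.017 gives T ≈ 351.7 K, at which ψ = 0.16.

T = 351.7 K, V/F = 0.16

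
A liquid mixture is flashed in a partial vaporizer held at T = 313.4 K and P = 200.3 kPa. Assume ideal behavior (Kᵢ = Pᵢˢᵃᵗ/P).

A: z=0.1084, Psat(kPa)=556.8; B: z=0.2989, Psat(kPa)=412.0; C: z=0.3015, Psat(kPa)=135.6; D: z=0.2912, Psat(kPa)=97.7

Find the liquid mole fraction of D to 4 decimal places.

x_D = 0.3865

Raoult's law: Kᵢ = Pᵢˢᵃᵗ/P = Pᵢˢᵃᵗ/200.3.
  K_A = 556.8/200.3 = 2.779830, K_B = 412.0/200.3 = 2.056915, K_C = 135.6/200.3 = 0.676985, K_D = 97.7/200.3 = 0.487768
Iterate (Newton) starting at β = 0.5:
  β = 0.5000: g = -0.00789, g' = -0.4219 → β = 0.4813
  β = 0.4813: g = 0.00003, g' = -0.4250 → β = 0.4814
Converged at β = 0.4814.
Compositions from xᵢ = zᵢ/(1+β(Kᵢ−1)), yᵢ = Kᵢxᵢ:
  A: x = 0.0584, y = 0.1623
  B: x = 0.1981, y = 0.4075
  C: x = 0.3570, y = 0.2417
  D: x = 0.3865, y = 0.1885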